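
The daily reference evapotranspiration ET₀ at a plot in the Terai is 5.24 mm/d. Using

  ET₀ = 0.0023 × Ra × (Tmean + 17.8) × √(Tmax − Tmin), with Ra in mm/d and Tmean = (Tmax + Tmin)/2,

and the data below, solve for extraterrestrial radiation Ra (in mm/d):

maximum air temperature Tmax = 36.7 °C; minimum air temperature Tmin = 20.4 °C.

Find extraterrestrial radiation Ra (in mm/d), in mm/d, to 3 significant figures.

Tmean = 28.55 °C; √ΔT = 4.0373
Ra = ET₀ / [0.0023 × (Tmean+17.8) × √ΔT] = 5.24 / (0.0023 × 46.35 × 4.0373) = 12.175 mm/d

12.2 mm/d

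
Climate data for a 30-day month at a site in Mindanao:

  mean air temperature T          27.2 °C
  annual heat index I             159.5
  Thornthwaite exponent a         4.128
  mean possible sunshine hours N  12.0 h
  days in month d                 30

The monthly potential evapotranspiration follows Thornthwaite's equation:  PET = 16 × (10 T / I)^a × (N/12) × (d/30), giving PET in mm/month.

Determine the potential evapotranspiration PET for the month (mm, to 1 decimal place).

144.9 mm

10T/I = 10 × 27.2 / 159.5 = 1.7053
(10T/I)^a = 1.7053^4.128 = 9.0547
Uncorrected PET = 16 × 9.0547 = 144.875 mm
Correction = (N/12)(d/30) = (12.0/12)(30/30) = 1.0000
PET = 144.875 × 1.0000 = 144.875 mm/month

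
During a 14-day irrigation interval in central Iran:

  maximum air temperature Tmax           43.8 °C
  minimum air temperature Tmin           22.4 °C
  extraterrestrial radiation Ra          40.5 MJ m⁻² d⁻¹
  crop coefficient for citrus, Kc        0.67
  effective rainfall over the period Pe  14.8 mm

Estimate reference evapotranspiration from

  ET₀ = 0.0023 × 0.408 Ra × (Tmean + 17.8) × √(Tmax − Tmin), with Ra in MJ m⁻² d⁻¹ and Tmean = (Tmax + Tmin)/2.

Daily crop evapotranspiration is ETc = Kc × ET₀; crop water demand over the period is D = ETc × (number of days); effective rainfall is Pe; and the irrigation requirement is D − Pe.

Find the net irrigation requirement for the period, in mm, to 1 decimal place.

Tmean = (43.8 + 22.4)/2 = 33.10 °C
0.408 Ra = 0.408 × 40.5 = 16.5240 mm/d equivalent
ET₀ = 0.0023 × 16.5240 × (33.10 + 17.8) × √21.4 = 0.0023 × 16.5240 × 50.90 × 4.6260 = 8.9488 mm/d
ETc = Kc × ET₀ = 0.67 × 8.9488 = 5.9957 mm/d
Crop demand D = ETc × 14 d = 5.9957 × 14 = 83.940 mm
D − Pe = 83.940 − 14.8 = 69.140 mm

69.1 mm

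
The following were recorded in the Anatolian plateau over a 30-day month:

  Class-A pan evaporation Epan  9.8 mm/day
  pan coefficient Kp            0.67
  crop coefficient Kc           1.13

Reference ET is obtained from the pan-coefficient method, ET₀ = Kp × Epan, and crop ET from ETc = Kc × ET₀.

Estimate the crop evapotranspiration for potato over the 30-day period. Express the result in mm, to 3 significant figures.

223 mm

ET₀ = 0.67 × 9.8 = 6.5660 mm/d
ETc = Kc × ET₀ = 1.13 × 6.5660 = 7.4196 mm/d
Over 30 days: 7.4196 × 30 = 222.588 mm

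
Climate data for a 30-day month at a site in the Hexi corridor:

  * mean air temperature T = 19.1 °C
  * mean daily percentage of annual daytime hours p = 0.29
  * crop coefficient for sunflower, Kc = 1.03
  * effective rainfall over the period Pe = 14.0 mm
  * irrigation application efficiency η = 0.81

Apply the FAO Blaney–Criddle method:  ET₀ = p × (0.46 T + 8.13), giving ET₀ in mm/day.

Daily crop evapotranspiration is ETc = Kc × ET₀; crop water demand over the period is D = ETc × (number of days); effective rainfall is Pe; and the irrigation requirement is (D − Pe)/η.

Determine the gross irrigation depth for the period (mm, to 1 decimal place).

169.9 mm

ET₀ = 0.29 × (0.46 × 19.1 + 8.13) = 0.29 × 16.916 = 4.9056 mm/d
ETc = Kc × ET₀ = 1.03 × 4.9056 = 5.0528 mm/d
Crop demand D = ETc × 30 d = 5.0528 × 30 = 151.584 mm
D − Pe = 151.584 − 14.0 = 137.584 mm
Gross irrigation = 137.584 / 0.81 = 169.857 mm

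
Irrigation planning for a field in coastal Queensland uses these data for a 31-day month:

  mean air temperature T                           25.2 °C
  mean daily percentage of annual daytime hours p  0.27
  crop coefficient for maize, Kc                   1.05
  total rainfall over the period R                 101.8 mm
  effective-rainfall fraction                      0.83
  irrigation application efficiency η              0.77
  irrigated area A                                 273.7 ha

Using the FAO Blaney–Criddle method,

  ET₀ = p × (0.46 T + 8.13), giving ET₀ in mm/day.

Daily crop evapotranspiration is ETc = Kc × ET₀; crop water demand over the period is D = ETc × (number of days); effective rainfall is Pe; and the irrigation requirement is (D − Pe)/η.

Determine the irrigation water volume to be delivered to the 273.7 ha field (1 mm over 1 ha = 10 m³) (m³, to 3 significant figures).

316000 m³

ET₀ = 0.27 × (0.46 × 25.2 + 8.13) = 0.27 × 19.722 = 5.3249 mm/d
ETc = Kc × ET₀ = 1.05 × 5.3249 = 5.5911 mm/d
Crop demand D = ETc × 31 d = 5.5911 × 31 = 173.324 mm
Pe = 0.83 × 101.8 = 84.494 mm
D − Pe = 173.324 − 84.494 = 88.830 mm
Gross irrigation = 88.830 / 0.77 = 115.364 mm
Volume = 115.364 mm × 273.7 ha × 10 = 315751.3 m³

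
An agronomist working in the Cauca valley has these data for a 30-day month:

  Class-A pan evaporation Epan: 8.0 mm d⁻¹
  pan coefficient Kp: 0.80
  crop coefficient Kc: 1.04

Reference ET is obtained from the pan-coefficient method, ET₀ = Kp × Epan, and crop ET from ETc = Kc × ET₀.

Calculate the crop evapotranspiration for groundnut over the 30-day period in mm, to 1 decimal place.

ET₀ = 0.80 × 8.0 = 6.4000 mm/d
ETc = Kc × ET₀ = 1.04 × 6.4000 = 6.6560 mm/d
Over 30 days: 6.6560 × 30 = 199.680 mm

199.7 mm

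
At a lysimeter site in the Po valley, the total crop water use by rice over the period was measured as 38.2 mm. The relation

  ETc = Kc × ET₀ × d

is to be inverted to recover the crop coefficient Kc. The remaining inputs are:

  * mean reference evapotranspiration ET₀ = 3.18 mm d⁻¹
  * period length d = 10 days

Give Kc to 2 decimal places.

1.20

ETc = Kc × ET₀ × d  ⇒  Kc = ETc / (ET₀ × d)
Kc = 38.2 / (3.18 × 10) = 38.2 / 31.80 = 1.2013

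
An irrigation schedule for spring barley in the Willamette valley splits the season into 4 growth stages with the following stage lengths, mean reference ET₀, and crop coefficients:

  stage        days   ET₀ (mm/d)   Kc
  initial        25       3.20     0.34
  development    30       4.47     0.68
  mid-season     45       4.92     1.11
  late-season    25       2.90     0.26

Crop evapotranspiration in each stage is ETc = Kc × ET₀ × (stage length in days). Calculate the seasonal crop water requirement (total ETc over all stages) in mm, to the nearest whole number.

383 mm

initial: 0.34 × 3.20 × 25 = 27.20 mm
development: 0.68 × 4.47 × 30 = 91.19 mm
mid-season: 1.11 × 4.92 × 45 = 245.75 mm
late-season: 0.26 × 2.90 × 25 = 18.85 mm
Seasonal total = 382.99 mm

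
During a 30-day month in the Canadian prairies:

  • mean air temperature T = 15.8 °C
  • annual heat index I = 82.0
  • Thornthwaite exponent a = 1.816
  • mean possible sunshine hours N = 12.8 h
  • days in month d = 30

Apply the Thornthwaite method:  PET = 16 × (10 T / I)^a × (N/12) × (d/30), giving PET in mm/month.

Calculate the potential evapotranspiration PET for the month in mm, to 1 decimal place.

56.2 mm

10T/I = 10 × 15.8 / 82.0 = 1.9268
(10T/I)^a = 1.9268^1.816 = 3.2905
Uncorrected PET = 16 × 3.2905 = 52.648 mm
Correction = (N/12)(d/30) = (12.8/12)(30/30) = 1.0667
PET = 52.648 × 1.0667 = 56.160 mm/month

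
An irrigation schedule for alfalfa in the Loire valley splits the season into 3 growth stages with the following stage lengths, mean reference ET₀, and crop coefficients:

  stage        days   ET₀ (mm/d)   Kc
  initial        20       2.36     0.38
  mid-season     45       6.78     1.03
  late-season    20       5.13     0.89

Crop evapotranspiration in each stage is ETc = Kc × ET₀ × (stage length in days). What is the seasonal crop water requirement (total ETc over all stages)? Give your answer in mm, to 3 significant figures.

initial: 0.38 × 2.36 × 20 = 17.94 mm
mid-season: 1.03 × 6.78 × 45 = 314.25 mm
late-season: 0.89 × 5.13 × 20 = 91.31 mm
Seasonal total = 423.50 mm

424 mm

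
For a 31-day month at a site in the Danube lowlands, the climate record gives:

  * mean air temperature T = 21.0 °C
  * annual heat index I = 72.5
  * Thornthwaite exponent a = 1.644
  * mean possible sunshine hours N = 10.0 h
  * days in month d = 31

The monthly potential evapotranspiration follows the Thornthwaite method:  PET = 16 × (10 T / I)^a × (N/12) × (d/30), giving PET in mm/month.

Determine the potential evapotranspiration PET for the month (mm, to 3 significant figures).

79.2 mm

10T/I = 10 × 21.0 / 72.5 = 2.8966
(10T/I)^a = 2.8966^1.644 = 5.7457
Uncorrected PET = 16 × 5.7457 = 91.931 mm
Correction = (N/12)(d/30) = (10.0/12)(31/30) = 0.8611
PET = 91.931 × 0.8611 = 79.162 mm/month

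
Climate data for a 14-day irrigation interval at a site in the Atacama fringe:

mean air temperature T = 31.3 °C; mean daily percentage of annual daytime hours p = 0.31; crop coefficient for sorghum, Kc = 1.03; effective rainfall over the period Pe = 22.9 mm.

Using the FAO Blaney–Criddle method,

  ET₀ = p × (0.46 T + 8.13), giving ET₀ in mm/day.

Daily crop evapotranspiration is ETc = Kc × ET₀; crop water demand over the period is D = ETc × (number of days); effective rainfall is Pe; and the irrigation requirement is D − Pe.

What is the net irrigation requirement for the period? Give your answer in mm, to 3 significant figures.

77.8 mm

ET₀ = 0.31 × (0.46 × 31.3 + 8.13) = 0.31 × 22.528 = 6.9837 mm/d
ETc = Kc × ET₀ = 1.03 × 6.9837 = 7.1932 mm/d
Crop demand D = ETc × 14 d = 7.1932 × 14 = 100.705 mm
D − Pe = 100.705 − 22.9 = 77.805 mm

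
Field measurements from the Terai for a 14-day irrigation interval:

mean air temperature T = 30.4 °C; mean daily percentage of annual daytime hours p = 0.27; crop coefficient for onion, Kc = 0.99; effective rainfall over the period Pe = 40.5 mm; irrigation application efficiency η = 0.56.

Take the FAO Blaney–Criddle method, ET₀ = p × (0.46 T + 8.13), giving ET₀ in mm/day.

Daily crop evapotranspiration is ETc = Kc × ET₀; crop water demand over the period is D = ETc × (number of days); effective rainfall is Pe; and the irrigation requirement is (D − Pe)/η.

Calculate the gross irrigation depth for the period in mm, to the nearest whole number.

ET₀ = 0.27 × (0.46 × 30.4 + 8.13) = 0.27 × 22.114 = 5.9708 mm/d
ETc = Kc × ET₀ = 0.99 × 5.9708 = 5.9111 mm/d
Crop demand D = ETc × 14 d = 5.9111 × 14 = 82.755 mm
D − Pe = 82.755 − 40.5 = 42.255 mm
Gross irrigation = 42.255 / 0.56 = 75.455 mm

75 mm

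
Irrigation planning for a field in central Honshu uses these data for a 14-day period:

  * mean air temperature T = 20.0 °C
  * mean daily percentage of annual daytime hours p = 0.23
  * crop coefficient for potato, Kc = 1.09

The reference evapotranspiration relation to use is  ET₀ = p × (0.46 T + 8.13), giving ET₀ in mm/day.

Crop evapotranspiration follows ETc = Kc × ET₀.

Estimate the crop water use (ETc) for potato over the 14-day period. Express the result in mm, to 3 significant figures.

ET₀ = 0.23 × (0.46 × 20.0 + 8.13) = 0.23 × 17.330 = 3.9859 mm/d
ETc = Kc × ET₀ = 1.09 × 3.9859 = 4.3446 mm/d
Over 14 days: 4.3446 × 14 = 60.824 mm

60.8 mm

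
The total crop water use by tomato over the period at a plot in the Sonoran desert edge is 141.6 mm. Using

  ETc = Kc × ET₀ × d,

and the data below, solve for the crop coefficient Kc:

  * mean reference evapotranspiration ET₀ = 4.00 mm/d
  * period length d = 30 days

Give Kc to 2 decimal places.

1.18

ETc = Kc × ET₀ × d  ⇒  Kc = ETc / (ET₀ × d)
Kc = 141.6 / (4.00 × 30) = 141.6 / 120.00 = 1.1800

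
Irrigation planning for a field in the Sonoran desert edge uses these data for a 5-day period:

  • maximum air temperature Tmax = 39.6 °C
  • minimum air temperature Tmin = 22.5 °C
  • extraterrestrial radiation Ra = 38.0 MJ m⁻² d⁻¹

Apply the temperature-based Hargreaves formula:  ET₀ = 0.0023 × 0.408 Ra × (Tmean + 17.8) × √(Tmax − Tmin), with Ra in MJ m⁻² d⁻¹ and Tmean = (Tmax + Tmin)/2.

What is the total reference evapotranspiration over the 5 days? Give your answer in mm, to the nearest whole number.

Tmean = (39.6 + 22.5)/2 = 31.05 °C
0.408 Ra = 0.408 × 38.0 = 15.5040 mm/d equivalent
ET₀ = 0.0023 × 15.5040 × (31.05 + 17.8) × √17.1 = 0.0023 × 15.5040 × 48.85 × 4.1352 = 7.2033 mm/d
Over 5 days: 7.2033 × 5 = 36.017 mm

36 mm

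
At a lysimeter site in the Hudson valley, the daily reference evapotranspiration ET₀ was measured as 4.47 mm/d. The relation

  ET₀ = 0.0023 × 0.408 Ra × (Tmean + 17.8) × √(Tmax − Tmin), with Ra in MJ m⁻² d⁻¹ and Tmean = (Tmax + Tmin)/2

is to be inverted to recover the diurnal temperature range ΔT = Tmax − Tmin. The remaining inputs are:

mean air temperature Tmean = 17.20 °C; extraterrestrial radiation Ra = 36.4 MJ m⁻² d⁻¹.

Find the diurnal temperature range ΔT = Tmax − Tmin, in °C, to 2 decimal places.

√ΔT = ET₀ / [0.0023 × 0.408 × Ra × (Tmean+17.8)] = 4.47 / (0.0023 × 14.8512 × 35.00) = 3.7390
ΔT = 3.7390² = 13.980 °C

13.98 °C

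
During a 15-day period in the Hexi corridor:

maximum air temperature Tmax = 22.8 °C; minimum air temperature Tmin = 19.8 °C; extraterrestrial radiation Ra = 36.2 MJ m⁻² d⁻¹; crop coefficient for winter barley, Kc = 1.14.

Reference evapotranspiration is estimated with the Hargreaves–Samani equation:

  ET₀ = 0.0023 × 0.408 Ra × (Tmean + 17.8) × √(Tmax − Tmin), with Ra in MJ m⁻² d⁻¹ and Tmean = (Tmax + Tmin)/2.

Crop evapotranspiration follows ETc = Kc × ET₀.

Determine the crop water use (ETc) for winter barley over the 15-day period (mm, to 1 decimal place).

Tmean = (22.8 + 19.8)/2 = 21.30 °C
0.408 Ra = 0.408 × 36.2 = 14.7696 mm/d equivalent
ET₀ = 0.0023 × 14.7696 × (21.30 + 17.8) × √3.0 = 0.0023 × 14.7696 × 39.10 × 1.7321 = 2.3006 mm/d
ETc = Kc × ET₀ = 1.14 × 2.3006 = 2.6227 mm/d
Over 15 days: 2.6227 × 15 = 39.341 mm

39.3 mm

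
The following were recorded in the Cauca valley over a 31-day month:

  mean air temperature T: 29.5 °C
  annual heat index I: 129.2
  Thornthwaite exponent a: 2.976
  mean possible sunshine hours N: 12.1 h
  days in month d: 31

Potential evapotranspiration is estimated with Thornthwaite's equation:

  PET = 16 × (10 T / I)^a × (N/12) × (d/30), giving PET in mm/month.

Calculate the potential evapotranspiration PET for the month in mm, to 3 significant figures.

10T/I = 10 × 29.5 / 129.2 = 2.2833
(10T/I)^a = 2.2833^2.976 = 11.6703
Uncorrected PET = 16 × 11.6703 = 186.725 mm
Correction = (N/12)(d/30) = (12.1/12)(31/30) = 1.0419
PET = 186.725 × 1.0419 = 194.549 mm/month

195 mm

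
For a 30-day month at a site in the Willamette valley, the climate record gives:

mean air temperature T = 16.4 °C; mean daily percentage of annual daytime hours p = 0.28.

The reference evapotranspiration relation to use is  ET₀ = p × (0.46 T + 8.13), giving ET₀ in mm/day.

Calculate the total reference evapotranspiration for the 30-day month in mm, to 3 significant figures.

ET₀ = 0.28 × (0.46 × 16.4 + 8.13) = 0.28 × 15.674 = 4.3887 mm/d
Monthly total = 4.3887 × 30 = 131.661 mm

132 mm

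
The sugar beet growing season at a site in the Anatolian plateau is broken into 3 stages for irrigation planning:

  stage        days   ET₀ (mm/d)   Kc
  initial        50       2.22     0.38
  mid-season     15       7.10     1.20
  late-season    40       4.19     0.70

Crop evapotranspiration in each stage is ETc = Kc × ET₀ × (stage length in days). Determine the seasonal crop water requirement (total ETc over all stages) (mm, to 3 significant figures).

287 mm

initial: 0.38 × 2.22 × 50 = 42.18 mm
mid-season: 1.20 × 7.10 × 15 = 127.80 mm
late-season: 0.70 × 4.19 × 40 = 117.32 mm
Seasonal total = 287.30 mm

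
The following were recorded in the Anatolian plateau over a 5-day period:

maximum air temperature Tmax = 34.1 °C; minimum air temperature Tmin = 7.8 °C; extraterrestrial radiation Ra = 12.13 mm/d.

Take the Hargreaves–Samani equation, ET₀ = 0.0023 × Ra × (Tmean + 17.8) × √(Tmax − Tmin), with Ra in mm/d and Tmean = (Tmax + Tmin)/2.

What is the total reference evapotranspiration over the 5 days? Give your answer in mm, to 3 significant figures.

Tmean = (34.1 + 7.8)/2 = 20.95 °C
ET₀ = 0.0023 × 12.13 × (20.95 + 17.8) × √26.3 = 0.0023 × 12.13 × 38.75 × 5.1284 = 5.5442 mm/d
Over 5 days: 5.5442 × 5 = 27.721 mm

27.7 mm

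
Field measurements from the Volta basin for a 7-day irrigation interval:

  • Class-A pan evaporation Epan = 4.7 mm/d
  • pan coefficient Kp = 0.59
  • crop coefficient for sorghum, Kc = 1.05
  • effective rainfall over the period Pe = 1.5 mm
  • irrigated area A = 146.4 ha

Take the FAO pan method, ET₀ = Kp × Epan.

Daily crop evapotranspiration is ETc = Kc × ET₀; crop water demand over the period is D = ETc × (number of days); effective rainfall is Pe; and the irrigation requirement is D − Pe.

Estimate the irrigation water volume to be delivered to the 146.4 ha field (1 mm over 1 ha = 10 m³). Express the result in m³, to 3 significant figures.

ET₀ = 0.59 × 4.7 = 2.7730 mm/d
ETc = Kc × ET₀ = 1.05 × 2.7730 = 2.9117 mm/d
Crop demand D = ETc × 7 d = 2.9117 × 7 = 20.382 mm
D − Pe = 20.382 − 1.5 = 18.882 mm
Volume = 18.882 mm × 146.4 ha × 10 = 27643.2 m³

27600 m³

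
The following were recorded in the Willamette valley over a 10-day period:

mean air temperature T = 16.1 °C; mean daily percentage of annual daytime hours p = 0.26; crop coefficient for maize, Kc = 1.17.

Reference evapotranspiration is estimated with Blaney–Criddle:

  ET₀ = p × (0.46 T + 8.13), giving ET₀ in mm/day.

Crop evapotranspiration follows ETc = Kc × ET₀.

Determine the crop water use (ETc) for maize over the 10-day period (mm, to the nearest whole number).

ET₀ = 0.26 × (0.46 × 16.1 + 8.13) = 0.26 × 15.536 = 4.0394 mm/d
ETc = Kc × ET₀ = 1.17 × 4.0394 = 4.7261 mm/d
Over 10 days: 4.7261 × 10 = 47.261 mm

47 mm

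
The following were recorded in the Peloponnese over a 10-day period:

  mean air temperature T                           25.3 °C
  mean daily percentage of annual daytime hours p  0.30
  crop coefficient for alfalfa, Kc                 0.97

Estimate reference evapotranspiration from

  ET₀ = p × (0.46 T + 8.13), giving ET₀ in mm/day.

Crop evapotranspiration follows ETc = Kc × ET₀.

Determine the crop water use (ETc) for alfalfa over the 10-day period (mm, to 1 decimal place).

ET₀ = 0.30 × (0.46 × 25.3 + 8.13) = 0.30 × 19.768 = 5.9304 mm/d
ETc = Kc × ET₀ = 0.97 × 5.9304 = 5.7525 mm/d
Over 10 days: 5.7525 × 10 = 57.525 mm

57.5 mm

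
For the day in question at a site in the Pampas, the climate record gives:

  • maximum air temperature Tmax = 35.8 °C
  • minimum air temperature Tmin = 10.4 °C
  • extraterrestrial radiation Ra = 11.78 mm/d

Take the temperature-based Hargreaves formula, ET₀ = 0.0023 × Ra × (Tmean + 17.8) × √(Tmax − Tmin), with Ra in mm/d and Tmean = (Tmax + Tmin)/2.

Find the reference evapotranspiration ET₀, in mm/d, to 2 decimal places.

5.58 mm/d

Tmean = (35.8 + 10.4)/2 = 23.10 °C
ET₀ = 0.0023 × 11.78 × (23.10 + 17.8) × √25.4 = 0.0023 × 11.78 × 40.90 × 5.0398 = 5.5848 mm/d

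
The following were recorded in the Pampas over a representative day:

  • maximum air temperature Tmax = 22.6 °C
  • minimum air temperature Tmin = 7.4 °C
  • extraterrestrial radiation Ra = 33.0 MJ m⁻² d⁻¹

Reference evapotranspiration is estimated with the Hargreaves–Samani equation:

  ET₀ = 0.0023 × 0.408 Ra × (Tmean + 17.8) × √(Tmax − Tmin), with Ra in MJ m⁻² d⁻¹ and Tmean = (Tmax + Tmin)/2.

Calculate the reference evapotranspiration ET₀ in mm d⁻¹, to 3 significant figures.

Tmean = (22.6 + 7.4)/2 = 15.00 °C
0.408 Ra = 0.408 × 33.0 = 13.4640 mm/d equivalent
ET₀ = 0.0023 × 13.4640 × (15.00 + 17.8) × √15.2 = 0.0023 × 13.4640 × 32.80 × 3.8987 = 3.9600 mm/d

3.96 mm d⁻¹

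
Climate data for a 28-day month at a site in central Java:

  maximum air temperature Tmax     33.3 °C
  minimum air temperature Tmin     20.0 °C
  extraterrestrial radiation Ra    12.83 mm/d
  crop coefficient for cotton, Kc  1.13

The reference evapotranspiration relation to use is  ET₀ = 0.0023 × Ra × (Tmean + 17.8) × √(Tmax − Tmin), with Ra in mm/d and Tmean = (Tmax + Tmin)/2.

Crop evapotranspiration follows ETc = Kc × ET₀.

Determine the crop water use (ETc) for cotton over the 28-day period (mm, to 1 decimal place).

151.4 mm

Tmean = (33.3 + 20.0)/2 = 26.65 °C
ET₀ = 0.0023 × 12.83 × (26.65 + 17.8) × √13.3 = 0.0023 × 12.83 × 44.45 × 3.6469 = 4.7835 mm/d
ETc = Kc × ET₀ = 1.13 × 4.7835 = 5.4054 mm/d
Over 28 days: 5.4054 × 28 = 151.351 mm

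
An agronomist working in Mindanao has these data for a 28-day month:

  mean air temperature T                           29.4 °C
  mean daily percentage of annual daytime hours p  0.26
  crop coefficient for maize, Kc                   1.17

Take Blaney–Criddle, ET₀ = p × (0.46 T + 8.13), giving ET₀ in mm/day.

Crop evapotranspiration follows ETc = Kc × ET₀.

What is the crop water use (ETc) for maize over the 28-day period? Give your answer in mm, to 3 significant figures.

ET₀ = 0.26 × (0.46 × 29.4 + 8.13) = 0.26 × 21.654 = 5.6300 mm/d
ETc = Kc × ET₀ = 1.17 × 5.6300 = 6.5871 mm/d
Over 28 days: 6.5871 × 28 = 184.439 mm

184 mm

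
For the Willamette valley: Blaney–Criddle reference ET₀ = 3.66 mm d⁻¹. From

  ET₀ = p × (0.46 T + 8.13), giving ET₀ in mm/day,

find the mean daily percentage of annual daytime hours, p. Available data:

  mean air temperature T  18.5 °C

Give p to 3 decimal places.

0.220

p = ET₀ / (0.46 T + 8.13) = 3.66 / (0.46 × 18.5 + 8.13) = 3.66 / 16.640 = 0.2200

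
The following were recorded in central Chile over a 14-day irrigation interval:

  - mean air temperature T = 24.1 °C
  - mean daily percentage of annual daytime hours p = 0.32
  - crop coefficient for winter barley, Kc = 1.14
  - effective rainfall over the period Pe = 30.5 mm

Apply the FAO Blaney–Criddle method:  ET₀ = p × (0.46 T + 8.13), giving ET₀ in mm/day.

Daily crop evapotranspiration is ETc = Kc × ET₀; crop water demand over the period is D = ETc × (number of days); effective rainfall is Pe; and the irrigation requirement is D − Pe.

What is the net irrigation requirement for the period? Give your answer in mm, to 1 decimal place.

ET₀ = 0.32 × (0.46 × 24.1 + 8.13) = 0.32 × 19.216 = 6.1491 mm/d
ETc = Kc × ET₀ = 1.14 × 6.1491 = 7.0100 mm/d
Crop demand D = ETc × 14 d = 7.0100 × 14 = 98.140 mm
D − Pe = 98.140 − 30.5 = 67.640 mm

67.6 mm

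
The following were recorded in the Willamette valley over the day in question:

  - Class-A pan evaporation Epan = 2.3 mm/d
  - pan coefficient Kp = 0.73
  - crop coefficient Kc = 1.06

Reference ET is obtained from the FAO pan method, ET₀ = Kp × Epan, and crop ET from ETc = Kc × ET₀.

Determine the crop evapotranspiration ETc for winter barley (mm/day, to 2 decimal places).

1.78 mm/day

ET₀ = 0.73 × 2.3 = 1.6790 mm/d
ETc = Kc × ET₀ = 1.06 × 1.6790 = 1.7797 mm/d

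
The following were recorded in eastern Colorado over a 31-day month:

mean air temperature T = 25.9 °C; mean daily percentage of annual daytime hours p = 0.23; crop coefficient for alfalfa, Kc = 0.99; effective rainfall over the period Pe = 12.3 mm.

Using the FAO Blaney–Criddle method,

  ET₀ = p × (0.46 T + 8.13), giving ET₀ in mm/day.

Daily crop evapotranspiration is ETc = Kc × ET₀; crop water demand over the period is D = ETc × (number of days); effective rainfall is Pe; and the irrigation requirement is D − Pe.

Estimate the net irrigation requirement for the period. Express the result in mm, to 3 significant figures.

129 mm

ET₀ = 0.23 × (0.46 × 25.9 + 8.13) = 0.23 × 20.044 = 4.6101 mm/d
ETc = Kc × ET₀ = 0.99 × 4.6101 = 4.5640 mm/d
Crop demand D = ETc × 31 d = 4.5640 × 31 = 141.484 mm
D − Pe = 141.484 − 12.3 = 129.184 mm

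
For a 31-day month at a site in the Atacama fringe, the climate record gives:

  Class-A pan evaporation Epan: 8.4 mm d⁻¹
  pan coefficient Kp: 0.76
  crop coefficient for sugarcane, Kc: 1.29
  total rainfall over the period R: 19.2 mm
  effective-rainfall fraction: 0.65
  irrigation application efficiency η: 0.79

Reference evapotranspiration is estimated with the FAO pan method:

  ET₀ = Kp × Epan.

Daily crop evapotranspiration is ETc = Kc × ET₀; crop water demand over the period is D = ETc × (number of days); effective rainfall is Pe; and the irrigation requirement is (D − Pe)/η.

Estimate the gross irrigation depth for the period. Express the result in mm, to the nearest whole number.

307 mm

ET₀ = 0.76 × 8.4 = 6.3840 mm/d
ETc = Kc × ET₀ = 1.29 × 6.3840 = 8.2354 mm/d
Crop demand D = ETc × 31 d = 8.2354 × 31 = 255.297 mm
Pe = 0.65 × 19.2 = 12.480 mm
D − Pe = 255.297 − 12.480 = 242.817 mm
Gross irrigation = 242.817 / 0.79 = 307.363 mm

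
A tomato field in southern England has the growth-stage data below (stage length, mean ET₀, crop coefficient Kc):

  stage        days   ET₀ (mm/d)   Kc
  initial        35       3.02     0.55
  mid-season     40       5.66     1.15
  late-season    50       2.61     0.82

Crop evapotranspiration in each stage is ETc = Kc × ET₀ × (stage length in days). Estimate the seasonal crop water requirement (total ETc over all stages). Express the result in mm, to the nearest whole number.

initial: 0.55 × 3.02 × 35 = 58.14 mm
mid-season: 1.15 × 5.66 × 40 = 260.36 mm
late-season: 0.82 × 2.61 × 50 = 107.01 mm
Seasonal total = 425.51 mm

426 mm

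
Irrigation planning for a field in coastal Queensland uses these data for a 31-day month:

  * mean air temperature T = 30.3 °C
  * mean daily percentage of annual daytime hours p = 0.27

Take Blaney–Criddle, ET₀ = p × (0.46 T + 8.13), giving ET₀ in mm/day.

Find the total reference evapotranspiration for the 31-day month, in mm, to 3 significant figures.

ET₀ = 0.27 × (0.46 × 30.3 + 8.13) = 0.27 × 22.068 = 5.9584 mm/d
Monthly total = 5.9584 × 31 = 184.710 mm

185 mm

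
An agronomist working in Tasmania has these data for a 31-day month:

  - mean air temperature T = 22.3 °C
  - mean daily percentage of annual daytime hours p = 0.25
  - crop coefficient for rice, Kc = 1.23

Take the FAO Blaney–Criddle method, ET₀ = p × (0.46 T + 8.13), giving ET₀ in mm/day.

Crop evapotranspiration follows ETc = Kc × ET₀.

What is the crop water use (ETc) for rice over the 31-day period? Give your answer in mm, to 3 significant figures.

175 mm

ET₀ = 0.25 × (0.46 × 22.3 + 8.13) = 0.25 × 18.388 = 4.5970 mm/d
ETc = Kc × ET₀ = 1.23 × 4.5970 = 5.6543 mm/d
Over 31 days: 5.6543 × 31 = 175.283 mm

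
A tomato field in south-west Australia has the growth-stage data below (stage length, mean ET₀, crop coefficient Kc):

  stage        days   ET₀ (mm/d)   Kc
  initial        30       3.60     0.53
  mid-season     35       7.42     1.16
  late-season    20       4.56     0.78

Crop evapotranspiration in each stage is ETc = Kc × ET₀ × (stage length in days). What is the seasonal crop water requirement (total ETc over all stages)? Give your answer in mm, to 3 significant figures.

430 mm

initial: 0.53 × 3.60 × 30 = 57.24 mm
mid-season: 1.16 × 7.42 × 35 = 301.25 mm
late-season: 0.78 × 4.56 × 20 = 71.14 mm
Seasonal total = 429.63 mm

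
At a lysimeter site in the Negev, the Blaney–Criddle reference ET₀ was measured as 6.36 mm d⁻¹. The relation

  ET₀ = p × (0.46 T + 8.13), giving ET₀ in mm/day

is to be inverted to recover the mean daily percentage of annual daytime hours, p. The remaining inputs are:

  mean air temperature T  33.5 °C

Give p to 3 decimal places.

0.270

p = ET₀ / (0.46 T + 8.13) = 6.36 / (0.46 × 33.5 + 8.13) = 6.36 / 23.540 = 0.2702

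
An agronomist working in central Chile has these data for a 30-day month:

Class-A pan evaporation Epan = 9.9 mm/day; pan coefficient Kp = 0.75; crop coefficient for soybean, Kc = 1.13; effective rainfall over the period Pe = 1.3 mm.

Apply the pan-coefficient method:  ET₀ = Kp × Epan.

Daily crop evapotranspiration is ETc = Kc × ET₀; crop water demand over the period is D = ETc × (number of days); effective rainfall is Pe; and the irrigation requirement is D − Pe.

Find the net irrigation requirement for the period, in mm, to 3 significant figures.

ET₀ = 0.75 × 9.9 = 7.4250 mm/d
ETc = Kc × ET₀ = 1.13 × 7.4250 = 8.3903 mm/d
Crop demand D = ETc × 30 d = 8.3903 × 30 = 251.709 mm
D − Pe = 251.709 − 1.3 = 250.409 mm

250 mm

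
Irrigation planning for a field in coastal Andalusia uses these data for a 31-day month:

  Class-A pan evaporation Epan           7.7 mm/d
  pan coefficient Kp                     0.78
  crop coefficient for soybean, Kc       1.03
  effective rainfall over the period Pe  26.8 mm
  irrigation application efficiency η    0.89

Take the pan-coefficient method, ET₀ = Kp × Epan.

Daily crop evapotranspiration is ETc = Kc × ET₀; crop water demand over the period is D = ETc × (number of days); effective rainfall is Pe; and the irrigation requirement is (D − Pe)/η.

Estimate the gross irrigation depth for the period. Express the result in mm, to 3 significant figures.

185 mm

ET₀ = 0.78 × 7.7 = 6.0060 mm/d
ETc = Kc × ET₀ = 1.03 × 6.0060 = 6.1862 mm/d
Crop demand D = ETc × 31 d = 6.1862 × 31 = 191.772 mm
D − Pe = 191.772 − 26.8 = 164.972 mm
Gross irrigation = 164.972 / 0.89 = 185.362 mm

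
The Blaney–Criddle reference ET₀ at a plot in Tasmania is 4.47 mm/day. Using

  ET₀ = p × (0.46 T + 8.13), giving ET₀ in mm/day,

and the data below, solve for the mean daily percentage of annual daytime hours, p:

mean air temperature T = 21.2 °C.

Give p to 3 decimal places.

0.250

p = ET₀ / (0.46 T + 8.13) = 4.47 / (0.46 × 21.2 + 8.13) = 4.47 / 17.882 = 0.2500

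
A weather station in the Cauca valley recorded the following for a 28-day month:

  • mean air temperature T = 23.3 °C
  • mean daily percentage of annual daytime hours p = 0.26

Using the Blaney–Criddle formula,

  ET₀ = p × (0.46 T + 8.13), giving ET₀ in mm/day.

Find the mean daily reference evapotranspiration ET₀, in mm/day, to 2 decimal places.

ET₀ = 0.26 × (0.46 × 23.3 + 8.13) = 0.26 × 18.848 = 4.9005 mm/d

4.90 mm/day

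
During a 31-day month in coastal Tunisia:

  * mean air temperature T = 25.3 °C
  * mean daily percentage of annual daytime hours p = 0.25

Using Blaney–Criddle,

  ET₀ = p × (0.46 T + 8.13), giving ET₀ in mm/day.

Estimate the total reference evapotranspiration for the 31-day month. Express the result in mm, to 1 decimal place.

ET₀ = 0.25 × (0.46 × 25.3 + 8.13) = 0.25 × 19.768 = 4.9420 mm/d
Monthly total = 4.9420 × 31 = 153.202 mm

153.2 mm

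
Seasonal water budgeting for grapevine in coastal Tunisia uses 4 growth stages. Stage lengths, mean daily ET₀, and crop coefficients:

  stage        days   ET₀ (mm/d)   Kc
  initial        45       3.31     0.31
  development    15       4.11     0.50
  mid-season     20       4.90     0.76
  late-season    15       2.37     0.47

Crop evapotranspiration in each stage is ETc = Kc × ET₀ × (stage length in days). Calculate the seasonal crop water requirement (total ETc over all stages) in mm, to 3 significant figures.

168 mm

initial: 0.31 × 3.31 × 45 = 46.17 mm
development: 0.50 × 4.11 × 15 = 30.83 mm
mid-season: 0.76 × 4.90 × 20 = 74.48 mm
late-season: 0.47 × 2.37 × 15 = 16.71 mm
Seasonal total = 168.19 mm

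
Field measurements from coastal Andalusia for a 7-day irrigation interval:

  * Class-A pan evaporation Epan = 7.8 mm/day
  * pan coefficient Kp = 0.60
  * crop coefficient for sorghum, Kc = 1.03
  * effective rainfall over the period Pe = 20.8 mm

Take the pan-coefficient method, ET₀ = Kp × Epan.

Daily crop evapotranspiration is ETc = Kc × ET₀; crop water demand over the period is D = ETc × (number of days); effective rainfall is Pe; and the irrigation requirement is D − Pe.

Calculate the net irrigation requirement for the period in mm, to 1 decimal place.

12.9 mm

ET₀ = 0.60 × 7.8 = 4.6800 mm/d
ETc = Kc × ET₀ = 1.03 × 4.6800 = 4.8204 mm/d
Crop demand D = ETc × 7 d = 4.8204 × 7 = 33.743 mm
D − Pe = 33.743 − 20.8 = 12.943 mm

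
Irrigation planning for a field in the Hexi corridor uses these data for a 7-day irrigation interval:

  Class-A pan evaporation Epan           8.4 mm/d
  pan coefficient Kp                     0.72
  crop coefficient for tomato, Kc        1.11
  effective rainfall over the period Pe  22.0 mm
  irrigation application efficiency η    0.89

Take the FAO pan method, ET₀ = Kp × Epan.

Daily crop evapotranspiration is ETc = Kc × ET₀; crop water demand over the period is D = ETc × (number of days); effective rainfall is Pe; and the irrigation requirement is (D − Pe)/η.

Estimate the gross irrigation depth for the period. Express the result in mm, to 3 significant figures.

ET₀ = 0.72 × 8.4 = 6.0480 mm/d
ETc = Kc × ET₀ = 1.11 × 6.0480 = 6.7133 mm/d
Crop demand D = ETc × 7 d = 6.7133 × 7 = 46.993 mm
D − Pe = 46.993 − 22.0 = 24.993 mm
Gross irrigation = 24.993 / 0.89 = 28.082 mm

28.1 mm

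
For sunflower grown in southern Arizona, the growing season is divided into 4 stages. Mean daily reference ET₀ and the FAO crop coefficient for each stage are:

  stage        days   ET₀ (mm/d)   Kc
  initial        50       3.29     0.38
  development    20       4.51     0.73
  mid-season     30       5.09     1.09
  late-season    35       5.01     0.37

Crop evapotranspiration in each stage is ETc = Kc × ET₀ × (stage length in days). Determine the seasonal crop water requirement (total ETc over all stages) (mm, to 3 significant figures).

360 mm

initial: 0.38 × 3.29 × 50 = 62.51 mm
development: 0.73 × 4.51 × 20 = 65.85 mm
mid-season: 1.09 × 5.09 × 30 = 166.44 mm
late-season: 0.37 × 5.01 × 35 = 64.88 mm
Seasonal total = 359.68 mm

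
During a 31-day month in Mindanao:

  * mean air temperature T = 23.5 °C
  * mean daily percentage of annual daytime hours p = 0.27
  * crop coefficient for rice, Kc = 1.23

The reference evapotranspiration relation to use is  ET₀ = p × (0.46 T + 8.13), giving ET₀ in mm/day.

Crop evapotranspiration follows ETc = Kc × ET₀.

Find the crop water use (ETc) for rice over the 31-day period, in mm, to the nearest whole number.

195 mm

ET₀ = 0.27 × (0.46 × 23.5 + 8.13) = 0.27 × 18.940 = 5.1138 mm/d
ETc = Kc × ET₀ = 1.23 × 5.1138 = 6.2900 mm/d
Over 31 days: 6.2900 × 31 = 194.990 mm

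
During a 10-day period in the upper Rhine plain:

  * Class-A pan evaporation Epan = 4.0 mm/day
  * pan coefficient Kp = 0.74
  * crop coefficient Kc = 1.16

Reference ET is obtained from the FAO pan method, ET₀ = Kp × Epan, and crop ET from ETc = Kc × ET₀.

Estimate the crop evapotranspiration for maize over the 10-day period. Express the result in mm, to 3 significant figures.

ET₀ = 0.74 × 4.0 = 2.9600 mm/d
ETc = Kc × ET₀ = 1.16 × 2.9600 = 3.4336 mm/d
Over 10 days: 3.4336 × 10 = 34.336 mm

34.3 mm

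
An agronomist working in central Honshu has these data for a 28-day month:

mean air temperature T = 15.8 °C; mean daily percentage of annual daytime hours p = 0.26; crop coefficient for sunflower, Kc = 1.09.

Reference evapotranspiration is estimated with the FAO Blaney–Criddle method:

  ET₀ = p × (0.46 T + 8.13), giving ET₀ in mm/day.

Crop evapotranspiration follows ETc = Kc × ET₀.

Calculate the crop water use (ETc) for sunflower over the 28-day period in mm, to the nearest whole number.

ET₀ = 0.26 × (0.46 × 15.8 + 8.13) = 0.26 × 15.398 = 4.0035 mm/d
ETc = Kc × ET₀ = 1.09 × 4.0035 = 4.3638 mm/d
Over 28 days: 4.3638 × 28 = 122.186 mm

122 mm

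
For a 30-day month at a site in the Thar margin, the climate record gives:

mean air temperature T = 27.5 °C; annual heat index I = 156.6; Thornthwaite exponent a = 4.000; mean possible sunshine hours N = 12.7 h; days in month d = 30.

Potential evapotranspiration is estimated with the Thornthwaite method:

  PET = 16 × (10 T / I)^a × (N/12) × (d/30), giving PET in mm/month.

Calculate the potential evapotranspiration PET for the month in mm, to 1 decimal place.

10T/I = 10 × 27.5 / 156.6 = 1.7561
(10T/I)^a = 1.7561^4.000 = 9.5104
Uncorrected PET = 16 × 9.5104 = 152.166 mm
Correction = (N/12)(d/30) = (12.7/12)(30/30) = 1.0583
PET = 152.166 × 1.0583 = 161.037 mm/month

161.0 mm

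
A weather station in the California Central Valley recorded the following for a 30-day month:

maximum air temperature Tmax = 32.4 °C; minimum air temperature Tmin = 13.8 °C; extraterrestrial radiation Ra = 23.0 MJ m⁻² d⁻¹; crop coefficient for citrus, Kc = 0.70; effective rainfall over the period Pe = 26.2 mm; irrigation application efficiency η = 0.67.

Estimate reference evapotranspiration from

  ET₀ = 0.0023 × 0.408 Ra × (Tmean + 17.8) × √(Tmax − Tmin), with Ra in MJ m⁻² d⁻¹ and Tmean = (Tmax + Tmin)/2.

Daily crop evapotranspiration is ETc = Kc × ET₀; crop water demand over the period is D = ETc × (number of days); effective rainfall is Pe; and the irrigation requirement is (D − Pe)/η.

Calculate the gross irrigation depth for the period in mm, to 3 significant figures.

Tmean = (32.4 + 13.8)/2 = 23.10 °C
0.408 Ra = 0.408 × 23.0 = 9.3840 mm/d equivalent
ET₀ = 0.0023 × 9.3840 × (23.10 + 17.8) × √18.6 = 0.0023 × 9.3840 × 40.90 × 4.3128 = 3.8071 mm/d
ETc = Kc × ET₀ = 0.70 × 3.8071 = 2.6650 mm/d
Crop demand D = ETc × 30 d = 2.6650 × 30 = 79.950 mm
D − Pe = 79.950 − 26.2 = 53.750 mm
Gross irrigation = 53.750 / 0.67 = 80.224 mm

80.2 mm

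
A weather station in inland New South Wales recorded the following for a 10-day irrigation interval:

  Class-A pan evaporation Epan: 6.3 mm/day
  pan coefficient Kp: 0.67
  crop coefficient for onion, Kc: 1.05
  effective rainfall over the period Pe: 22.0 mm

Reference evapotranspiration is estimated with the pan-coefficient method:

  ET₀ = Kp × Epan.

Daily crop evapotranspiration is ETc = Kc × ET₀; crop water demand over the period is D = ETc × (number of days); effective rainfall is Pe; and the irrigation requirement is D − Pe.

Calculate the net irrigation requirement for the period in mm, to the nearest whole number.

ET₀ = 0.67 × 6.3 = 4.2210 mm/d
ETc = Kc × ET₀ = 1.05 × 4.2210 = 4.4321 mm/d
Crop demand D = ETc × 10 d = 4.4321 × 10 = 44.321 mm
D − Pe = 44.321 − 22.0 = 22.321 mm

22 mm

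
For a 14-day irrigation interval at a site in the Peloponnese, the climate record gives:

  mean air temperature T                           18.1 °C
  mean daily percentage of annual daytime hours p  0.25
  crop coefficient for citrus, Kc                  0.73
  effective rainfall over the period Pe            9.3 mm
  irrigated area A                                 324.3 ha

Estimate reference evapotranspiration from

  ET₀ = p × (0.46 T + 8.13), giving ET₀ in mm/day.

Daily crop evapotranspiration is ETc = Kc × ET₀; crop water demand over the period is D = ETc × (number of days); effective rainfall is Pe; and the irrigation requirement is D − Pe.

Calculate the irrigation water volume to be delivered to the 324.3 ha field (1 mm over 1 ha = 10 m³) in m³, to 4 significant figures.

106200 m³

ET₀ = 0.25 × (0.46 × 18.1 + 8.13) = 0.25 × 16.456 = 4.1140 mm/d
ETc = Kc × ET₀ = 0.73 × 4.1140 = 3.0032 mm/d
Crop demand D = ETc × 14 d = 3.0032 × 14 = 42.045 mm
D − Pe = 42.045 − 9.3 = 32.745 mm
Volume = 32.745 mm × 324.3 ha × 10 = 106192.0 m³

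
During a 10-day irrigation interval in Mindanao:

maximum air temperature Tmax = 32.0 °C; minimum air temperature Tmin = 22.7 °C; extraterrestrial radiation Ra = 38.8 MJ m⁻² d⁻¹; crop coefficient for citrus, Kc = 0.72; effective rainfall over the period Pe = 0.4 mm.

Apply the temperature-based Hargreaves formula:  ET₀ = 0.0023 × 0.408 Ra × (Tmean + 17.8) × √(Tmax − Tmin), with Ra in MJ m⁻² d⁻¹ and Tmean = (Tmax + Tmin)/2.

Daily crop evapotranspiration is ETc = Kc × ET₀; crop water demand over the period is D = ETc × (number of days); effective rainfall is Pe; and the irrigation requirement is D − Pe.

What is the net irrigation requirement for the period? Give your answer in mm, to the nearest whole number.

36 mm

Tmean = (32.0 + 22.7)/2 = 27.35 °C
0.408 Ra = 0.408 × 38.8 = 15.8304 mm/d equivalent
ET₀ = 0.0023 × 15.8304 × (27.35 + 17.8) × √9.3 = 0.0023 × 15.8304 × 45.15 × 3.0496 = 5.0133 mm/d
ETc = Kc × ET₀ = 0.72 × 5.0133 = 3.6096 mm/d
Crop demand D = ETc × 10 d = 3.6096 × 10 = 36.096 mm
D − Pe = 36.096 − 0.4 = 35.696 mm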